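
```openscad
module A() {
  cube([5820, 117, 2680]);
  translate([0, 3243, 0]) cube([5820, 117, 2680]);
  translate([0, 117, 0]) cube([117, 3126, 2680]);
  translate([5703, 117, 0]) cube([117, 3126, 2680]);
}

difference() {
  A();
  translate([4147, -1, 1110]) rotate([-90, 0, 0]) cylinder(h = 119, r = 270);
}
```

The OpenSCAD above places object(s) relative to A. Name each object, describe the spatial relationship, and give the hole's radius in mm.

The subtracted cylinder has r = 270 mm.

A is a house frame. The house frame has a circular hole through its front wall. The hole's radius is 270 mm.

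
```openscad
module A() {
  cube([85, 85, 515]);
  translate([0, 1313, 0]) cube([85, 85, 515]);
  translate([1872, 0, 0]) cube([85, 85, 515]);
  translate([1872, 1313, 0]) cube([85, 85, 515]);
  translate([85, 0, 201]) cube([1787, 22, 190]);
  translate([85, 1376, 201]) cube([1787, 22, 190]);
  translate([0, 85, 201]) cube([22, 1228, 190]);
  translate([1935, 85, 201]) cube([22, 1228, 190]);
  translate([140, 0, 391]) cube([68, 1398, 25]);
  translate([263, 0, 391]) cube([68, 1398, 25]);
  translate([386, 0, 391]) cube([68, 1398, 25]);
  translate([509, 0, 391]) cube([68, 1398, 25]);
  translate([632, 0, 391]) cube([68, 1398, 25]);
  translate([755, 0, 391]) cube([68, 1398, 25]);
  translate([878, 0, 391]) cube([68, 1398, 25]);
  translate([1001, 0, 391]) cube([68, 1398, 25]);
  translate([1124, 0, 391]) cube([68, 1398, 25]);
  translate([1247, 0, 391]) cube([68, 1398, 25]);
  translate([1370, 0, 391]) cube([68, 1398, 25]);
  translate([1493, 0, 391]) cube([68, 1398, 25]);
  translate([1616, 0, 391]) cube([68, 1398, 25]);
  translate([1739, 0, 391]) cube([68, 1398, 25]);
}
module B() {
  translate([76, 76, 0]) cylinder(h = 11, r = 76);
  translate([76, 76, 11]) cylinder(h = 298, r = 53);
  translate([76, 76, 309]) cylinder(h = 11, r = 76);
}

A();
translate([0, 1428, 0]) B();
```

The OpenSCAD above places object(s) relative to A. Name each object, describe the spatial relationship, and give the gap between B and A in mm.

The spool's nearest face is 30 mm from the bed frame's +y face.

A is a bed frame. B is a spool. The spool is on the floor beside the bed frame on its +y side. The gap between the spool and the bed frame is 30 mm.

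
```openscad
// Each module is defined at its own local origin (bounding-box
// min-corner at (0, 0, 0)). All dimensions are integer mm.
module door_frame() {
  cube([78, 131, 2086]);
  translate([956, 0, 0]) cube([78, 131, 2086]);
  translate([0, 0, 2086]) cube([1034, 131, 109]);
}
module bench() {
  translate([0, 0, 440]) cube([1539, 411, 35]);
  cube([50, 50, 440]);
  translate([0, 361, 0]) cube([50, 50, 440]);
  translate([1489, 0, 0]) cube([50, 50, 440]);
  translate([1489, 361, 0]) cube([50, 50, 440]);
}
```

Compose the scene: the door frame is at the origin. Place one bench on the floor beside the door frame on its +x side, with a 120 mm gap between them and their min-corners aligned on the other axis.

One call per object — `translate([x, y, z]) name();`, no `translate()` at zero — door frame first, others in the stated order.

door_frame();
translate([1154, 0, 0]) bench();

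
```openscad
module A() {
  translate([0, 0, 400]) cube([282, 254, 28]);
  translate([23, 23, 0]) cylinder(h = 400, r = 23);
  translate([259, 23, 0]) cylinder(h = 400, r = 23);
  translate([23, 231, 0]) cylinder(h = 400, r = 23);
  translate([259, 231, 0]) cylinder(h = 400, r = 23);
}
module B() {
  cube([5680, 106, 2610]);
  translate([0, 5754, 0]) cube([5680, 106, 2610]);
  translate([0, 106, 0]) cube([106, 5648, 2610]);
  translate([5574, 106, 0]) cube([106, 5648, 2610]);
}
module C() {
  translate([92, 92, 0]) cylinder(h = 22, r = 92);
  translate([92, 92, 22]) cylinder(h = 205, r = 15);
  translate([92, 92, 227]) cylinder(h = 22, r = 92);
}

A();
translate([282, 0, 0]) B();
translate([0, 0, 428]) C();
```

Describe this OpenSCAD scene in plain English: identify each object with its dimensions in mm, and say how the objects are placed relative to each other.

A is a simple wooden stool: a rectangular seat 282 mm (x) by 254 mm (y), 28 mm thick, top face at z = 428 mm, on four round legs, each 46 mm in diameter. The legs rest on z = 0, each leg's axis is inset half a diameter from the nearest pair of seat edges (so the leg's bounding box is flush with the corner).

B is a box-shaped house frame (walls only): outside footprint 5680×5860 mm, wall height 2610 mm, wall thickness 106 mm. The two y-facing walls run the full x-width; the two x-facing walls fit between the inner faces of the y-facing walls.

C is a spool: two coaxial disc flanges of radius 92 mm and thickness 22 mm, joined by a core cylinder of radius 15 mm and height 205 mm. The lower flange rests on z = 0 and the three cylinders share a vertical axis.

The house frame is against the stool's +x side, with their −y faces flush. The spool is on top of the stool.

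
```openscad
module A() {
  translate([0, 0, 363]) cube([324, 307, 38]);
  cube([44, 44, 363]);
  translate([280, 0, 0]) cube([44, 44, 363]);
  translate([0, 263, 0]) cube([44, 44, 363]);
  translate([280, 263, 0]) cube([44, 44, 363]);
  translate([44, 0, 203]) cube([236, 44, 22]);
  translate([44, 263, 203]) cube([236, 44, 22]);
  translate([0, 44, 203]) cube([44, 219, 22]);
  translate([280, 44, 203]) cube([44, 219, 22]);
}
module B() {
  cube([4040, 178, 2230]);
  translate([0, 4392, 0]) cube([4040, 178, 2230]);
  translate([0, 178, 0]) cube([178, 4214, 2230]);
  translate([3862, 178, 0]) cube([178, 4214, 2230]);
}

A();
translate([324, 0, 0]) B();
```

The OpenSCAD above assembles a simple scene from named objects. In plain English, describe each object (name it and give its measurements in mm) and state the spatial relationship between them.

A is a four-legged stool. The seat is 324×307 mm, 38 mm thick, top at z = 401 mm. It stands on four square legs, each 44×44 mm in cross-section, from z = 0 to the seat underside, each flush with a corner of the seat. Four stretchers, 44 mm wide and 22 mm tall, connect adjacent legs with their undersides at z = 203 mm, each running between the inner faces of the legs it joins and aligned with the legs' outer faces on the other axis.

B is a box-shaped house frame (walls only): outside footprint 4040×4570 mm, wall height 2230 mm, wall thickness 178 mm. The two y-facing walls run the full x-width; the two x-facing walls fit between the inner faces of the y-facing walls.

The house frame is against the stool's +x side, with their −y faces flush.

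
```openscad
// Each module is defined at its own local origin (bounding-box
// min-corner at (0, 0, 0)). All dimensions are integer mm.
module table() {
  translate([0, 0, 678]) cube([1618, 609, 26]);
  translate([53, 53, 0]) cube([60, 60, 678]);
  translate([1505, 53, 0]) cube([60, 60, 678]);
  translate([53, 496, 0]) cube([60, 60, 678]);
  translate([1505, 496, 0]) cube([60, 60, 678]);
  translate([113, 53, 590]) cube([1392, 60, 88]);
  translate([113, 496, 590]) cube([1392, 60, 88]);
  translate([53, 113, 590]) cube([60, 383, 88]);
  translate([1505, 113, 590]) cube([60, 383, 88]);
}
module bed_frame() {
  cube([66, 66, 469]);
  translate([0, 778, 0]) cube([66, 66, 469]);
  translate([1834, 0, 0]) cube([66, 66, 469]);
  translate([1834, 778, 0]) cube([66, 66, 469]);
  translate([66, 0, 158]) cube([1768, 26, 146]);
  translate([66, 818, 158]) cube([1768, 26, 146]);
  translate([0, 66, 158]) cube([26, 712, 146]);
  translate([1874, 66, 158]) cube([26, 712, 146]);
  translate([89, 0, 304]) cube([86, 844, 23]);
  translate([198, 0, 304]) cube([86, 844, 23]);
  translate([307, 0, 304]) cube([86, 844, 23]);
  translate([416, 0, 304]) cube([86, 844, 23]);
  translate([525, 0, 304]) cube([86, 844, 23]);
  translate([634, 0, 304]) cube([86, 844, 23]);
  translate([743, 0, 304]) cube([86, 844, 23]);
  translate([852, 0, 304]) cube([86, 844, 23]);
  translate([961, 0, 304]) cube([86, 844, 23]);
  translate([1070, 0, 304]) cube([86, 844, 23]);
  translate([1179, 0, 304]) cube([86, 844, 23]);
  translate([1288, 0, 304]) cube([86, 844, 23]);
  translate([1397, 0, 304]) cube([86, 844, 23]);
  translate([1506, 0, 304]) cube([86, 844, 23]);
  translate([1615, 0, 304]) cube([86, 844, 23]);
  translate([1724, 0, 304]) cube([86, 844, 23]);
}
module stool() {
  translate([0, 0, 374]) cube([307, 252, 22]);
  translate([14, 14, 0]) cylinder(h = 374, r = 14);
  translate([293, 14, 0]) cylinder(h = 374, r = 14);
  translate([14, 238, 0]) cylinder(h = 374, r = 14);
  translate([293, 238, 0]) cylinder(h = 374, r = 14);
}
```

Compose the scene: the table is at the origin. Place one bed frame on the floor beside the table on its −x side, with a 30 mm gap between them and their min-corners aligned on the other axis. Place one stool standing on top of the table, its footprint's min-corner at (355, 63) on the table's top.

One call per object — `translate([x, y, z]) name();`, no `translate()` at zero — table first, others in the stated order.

table();
translate([-1930, 0, 0]) bed_frame();
translate([355, 63, 704]) stool();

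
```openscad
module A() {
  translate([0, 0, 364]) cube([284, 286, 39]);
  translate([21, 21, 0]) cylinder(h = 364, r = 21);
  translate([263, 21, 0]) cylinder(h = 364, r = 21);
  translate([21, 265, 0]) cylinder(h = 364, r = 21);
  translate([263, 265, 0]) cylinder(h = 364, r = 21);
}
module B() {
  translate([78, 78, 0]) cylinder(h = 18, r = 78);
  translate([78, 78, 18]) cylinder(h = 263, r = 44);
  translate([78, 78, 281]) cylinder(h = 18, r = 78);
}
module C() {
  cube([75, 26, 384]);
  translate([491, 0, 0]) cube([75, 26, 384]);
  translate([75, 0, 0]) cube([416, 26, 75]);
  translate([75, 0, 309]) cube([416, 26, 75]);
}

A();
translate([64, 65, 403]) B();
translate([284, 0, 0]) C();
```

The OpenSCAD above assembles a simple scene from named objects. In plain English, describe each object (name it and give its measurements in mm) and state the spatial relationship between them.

A is a four-legged stool. The seat is 284×286 mm, 39 mm thick, top at z = 403 mm. It stands on four round legs, each 42 mm in diameter, from z = 0 to the seat underside, each leg's axis is inset half a diameter from the nearest pair of seat edges (so the leg's bounding box is flush with the corner).

B is a spool: two coaxial disc flanges of radius 78 mm and thickness 18 mm, joined by a core cylinder of radius 44 mm and height 263 mm. The lower flange rests on z = 0 and the three cylinders share a vertical axis.

C is a rectangular picture frame lying in the x–z plane (depth along y). The opening is 416 mm wide (x) by 234 mm tall (z), surrounded by a border 75 mm wide on all four sides. The frame is 26 mm deep and is made of two full-height vertical stiles with two horizontal rails fitted between them.

The spool is on top of the stool, centred. The picture frame is against the stool's +x side, with their −y faces flush.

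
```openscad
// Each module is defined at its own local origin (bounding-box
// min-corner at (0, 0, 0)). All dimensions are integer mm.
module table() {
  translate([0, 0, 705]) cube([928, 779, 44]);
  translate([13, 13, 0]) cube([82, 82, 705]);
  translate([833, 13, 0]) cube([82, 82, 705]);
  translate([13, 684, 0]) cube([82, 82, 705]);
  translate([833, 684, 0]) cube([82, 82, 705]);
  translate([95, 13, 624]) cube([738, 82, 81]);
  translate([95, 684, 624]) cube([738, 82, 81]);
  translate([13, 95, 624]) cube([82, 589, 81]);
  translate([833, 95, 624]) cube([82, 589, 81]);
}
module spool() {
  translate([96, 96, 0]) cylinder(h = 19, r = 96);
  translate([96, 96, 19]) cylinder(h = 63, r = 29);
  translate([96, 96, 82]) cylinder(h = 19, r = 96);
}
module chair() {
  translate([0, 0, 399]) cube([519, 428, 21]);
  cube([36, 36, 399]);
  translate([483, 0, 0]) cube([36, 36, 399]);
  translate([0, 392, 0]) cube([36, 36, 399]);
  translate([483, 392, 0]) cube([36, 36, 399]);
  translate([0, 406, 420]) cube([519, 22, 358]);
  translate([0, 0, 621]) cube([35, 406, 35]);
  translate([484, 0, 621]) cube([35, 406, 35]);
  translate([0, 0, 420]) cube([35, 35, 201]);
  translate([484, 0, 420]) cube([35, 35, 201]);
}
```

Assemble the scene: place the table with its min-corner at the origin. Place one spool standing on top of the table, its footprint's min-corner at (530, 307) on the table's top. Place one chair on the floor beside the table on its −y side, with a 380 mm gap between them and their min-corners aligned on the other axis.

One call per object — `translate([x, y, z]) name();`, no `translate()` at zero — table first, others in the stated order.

table();
translate([530, 307, 749]) spool();
translate([0, -808, 0]) chair();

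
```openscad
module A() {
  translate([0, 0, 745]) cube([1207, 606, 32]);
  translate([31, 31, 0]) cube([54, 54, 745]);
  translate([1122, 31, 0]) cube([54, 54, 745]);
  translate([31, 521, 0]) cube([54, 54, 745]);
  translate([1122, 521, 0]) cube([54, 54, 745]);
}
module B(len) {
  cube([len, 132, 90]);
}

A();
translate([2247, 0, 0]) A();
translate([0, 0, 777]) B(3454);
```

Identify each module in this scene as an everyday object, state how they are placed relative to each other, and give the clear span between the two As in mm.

A is a table. B is a beam. A beam spans the tops of two tables. The clear span between the two tables is 1040 mm.

Second table starts at x = 2247; first ends at x = 1207; clear span = 2247 − 1207 = 1040 mm.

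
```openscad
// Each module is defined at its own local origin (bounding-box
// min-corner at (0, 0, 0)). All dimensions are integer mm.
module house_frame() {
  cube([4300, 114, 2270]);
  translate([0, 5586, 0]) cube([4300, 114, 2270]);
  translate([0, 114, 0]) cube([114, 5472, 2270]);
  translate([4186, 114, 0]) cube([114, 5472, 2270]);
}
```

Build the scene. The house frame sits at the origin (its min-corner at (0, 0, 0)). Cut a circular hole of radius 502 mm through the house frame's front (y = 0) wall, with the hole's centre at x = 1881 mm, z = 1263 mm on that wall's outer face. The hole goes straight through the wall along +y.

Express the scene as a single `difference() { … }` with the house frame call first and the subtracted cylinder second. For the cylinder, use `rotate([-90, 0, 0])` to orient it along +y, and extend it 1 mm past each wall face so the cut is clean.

difference() {
  house_frame();
  translate([1881, -1, 1263]) rotate([-90, 0, 0]) cylinder(h = 116, r = 502);
}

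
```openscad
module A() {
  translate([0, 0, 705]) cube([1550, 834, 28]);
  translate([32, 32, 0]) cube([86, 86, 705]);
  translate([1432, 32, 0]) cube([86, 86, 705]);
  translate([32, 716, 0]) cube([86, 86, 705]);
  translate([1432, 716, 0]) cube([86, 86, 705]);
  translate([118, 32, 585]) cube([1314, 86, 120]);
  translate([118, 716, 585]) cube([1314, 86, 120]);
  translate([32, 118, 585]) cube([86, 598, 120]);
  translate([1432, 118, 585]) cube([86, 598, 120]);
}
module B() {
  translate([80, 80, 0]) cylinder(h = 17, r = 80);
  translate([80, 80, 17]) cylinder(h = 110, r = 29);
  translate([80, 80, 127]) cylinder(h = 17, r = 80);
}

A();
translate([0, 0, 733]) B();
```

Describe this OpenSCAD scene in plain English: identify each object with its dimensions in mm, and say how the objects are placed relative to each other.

A is a rectangular dining table. The top is 1550×834×28 mm with its upper surface at z = 733 mm. It stands on four 86×86 mm square legs, each inset 32 mm from the nearest pair of top edges, running from the floor to the underside of the top. Four apron rails, 86 mm thick and 120 mm tall, run between adjacent legs with their top edges flush with the underside of the top and their outer faces flush with the legs' outer faces.

B is a spool: two coaxial disc flanges of radius 80 mm and thickness 17 mm, joined by a core cylinder of radius 29 mm and height 110 mm. The lower flange rests on z = 0 and the three cylinders share a vertical axis.

The spool is on top of the table.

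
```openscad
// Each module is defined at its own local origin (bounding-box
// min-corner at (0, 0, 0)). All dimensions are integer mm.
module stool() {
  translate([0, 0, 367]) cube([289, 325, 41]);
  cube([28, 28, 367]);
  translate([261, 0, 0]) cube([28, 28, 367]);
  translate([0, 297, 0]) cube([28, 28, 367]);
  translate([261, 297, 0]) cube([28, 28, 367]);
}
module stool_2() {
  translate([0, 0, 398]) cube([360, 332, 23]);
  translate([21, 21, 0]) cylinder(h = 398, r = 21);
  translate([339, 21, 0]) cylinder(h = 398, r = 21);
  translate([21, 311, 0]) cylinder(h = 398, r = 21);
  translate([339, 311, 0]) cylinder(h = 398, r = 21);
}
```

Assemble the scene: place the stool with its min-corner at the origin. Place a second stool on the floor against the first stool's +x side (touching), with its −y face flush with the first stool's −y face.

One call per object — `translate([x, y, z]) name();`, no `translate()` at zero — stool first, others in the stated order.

stool();
translate([289, 0, 0]) stool_2();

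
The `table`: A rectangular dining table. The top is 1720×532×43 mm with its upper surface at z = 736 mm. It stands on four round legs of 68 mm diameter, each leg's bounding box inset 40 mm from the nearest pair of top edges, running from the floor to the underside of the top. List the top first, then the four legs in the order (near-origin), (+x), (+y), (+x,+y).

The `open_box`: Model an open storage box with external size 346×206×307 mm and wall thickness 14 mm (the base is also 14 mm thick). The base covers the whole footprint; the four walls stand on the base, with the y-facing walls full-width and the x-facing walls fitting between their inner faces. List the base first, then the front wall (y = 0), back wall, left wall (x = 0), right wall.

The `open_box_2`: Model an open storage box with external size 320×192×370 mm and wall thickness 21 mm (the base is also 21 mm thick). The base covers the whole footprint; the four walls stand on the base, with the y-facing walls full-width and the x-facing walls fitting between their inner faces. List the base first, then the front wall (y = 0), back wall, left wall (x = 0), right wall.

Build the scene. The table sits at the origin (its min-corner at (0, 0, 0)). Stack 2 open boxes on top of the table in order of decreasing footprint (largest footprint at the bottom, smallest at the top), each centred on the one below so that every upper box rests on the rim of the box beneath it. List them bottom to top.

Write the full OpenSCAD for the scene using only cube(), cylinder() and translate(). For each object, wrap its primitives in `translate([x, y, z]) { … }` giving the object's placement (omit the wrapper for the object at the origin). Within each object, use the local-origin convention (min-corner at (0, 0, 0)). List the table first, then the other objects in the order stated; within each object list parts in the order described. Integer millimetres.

translate([0, 0, 693]) cube([1720, 532, 43]);
translate([74, 74, 0]) cylinder(h = 693, r = 34);
translate([1646, 74, 0]) cylinder(h = 693, r = 34);
translate([74, 458, 0]) cylinder(h = 693, r = 34);
translate([1646, 458, 0]) cylinder(h = 693, r = 34);
translate([687, 163, 736]) {
  cube([346, 206, 14]);
  translate([0, 0, 14]) cube([346, 14, 293]);
  translate([0, 192, 14]) cube([346, 14, 293]);
  translate([0, 14, 14]) cube([14, 178, 293]);
  translate([332, 14, 14]) cube([14, 178, 293]);
}
translate([700, 170, 1043]) {
  cube([320, 192, 21]);
  translate([0, 0, 21]) cube([320, 21, 349]);
  translate([0, 171, 21]) cube([320, 21, 349]);
  translate([0, 21, 21]) cube([21, 150, 349]);
  translate([299, 21, 21]) cube([21, 150, 349]);
}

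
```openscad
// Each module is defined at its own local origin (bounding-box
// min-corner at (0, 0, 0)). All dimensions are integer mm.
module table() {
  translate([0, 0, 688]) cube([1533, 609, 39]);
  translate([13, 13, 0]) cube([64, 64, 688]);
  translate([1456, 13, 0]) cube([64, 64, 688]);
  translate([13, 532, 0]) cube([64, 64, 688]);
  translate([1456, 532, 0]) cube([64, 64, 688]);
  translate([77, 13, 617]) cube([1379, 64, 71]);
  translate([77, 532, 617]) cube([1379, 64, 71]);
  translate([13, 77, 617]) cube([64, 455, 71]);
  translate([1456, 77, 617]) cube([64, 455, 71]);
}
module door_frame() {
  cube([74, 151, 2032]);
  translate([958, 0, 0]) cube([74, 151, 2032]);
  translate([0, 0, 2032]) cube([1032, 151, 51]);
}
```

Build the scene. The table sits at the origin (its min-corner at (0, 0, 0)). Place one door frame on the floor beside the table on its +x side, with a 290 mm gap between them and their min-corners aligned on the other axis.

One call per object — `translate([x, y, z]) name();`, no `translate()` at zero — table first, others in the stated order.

table();
translate([1823, 0, 0]) door_frame();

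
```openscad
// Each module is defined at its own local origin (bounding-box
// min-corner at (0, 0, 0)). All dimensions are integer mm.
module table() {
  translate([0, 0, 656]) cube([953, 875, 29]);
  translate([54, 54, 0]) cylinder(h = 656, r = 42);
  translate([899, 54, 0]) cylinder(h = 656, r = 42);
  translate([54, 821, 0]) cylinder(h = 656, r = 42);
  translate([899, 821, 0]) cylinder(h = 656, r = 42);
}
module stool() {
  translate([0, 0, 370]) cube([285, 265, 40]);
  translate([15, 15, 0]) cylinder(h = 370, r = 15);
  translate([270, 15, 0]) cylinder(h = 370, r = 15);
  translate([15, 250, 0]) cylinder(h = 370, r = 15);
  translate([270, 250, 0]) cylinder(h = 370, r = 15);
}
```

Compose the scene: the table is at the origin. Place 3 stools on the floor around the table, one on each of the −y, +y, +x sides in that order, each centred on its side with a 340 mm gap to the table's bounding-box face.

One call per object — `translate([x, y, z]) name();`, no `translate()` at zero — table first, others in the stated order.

table();
translate([334, -605, 0]) stool();
translate([334, 1215, 0]) stool();
translate([1293, 305, 0]) stool();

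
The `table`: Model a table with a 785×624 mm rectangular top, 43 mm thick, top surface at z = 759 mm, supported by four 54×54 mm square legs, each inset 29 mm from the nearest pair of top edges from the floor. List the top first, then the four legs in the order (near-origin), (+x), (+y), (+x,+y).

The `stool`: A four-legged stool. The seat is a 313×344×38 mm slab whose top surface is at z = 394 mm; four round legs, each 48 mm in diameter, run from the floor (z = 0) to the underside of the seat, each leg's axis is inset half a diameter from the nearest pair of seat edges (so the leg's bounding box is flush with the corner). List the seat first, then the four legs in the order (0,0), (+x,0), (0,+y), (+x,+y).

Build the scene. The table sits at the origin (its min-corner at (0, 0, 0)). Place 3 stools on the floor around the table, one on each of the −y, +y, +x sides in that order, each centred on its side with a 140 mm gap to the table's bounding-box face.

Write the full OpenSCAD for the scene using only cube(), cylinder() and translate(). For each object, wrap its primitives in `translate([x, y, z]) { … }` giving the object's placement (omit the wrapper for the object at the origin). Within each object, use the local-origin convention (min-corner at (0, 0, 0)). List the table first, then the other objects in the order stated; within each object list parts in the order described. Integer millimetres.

translate([0, 0, 716]) cube([785, 624, 43]);
translate([29, 29, 0]) cube([54, 54, 716]);
translate([702, 29, 0]) cube([54, 54, 716]);
translate([29, 541, 0]) cube([54, 54, 716]);
translate([702, 541, 0]) cube([54, 54, 716]);
translate([236, -484, 0]) {
  translate([0, 0, 356]) cube([313, 344, 38]);
  translate([24, 24, 0]) cylinder(h = 356, r = 24);
  translate([289, 24, 0]) cylinder(h = 356, r = 24);
  translate([24, 320, 0]) cylinder(h = 356, r = 24);
  translate([289, 320, 0]) cylinder(h = 356, r = 24);
}
translate([236, 764, 0]) {
  translate([0, 0, 356]) cube([313, 344, 38]);
  translate([24, 24, 0]) cylinder(h = 356, r = 24);
  translate([289, 24, 0]) cylinder(h = 356, r = 24);
  translate([24, 320, 0]) cylinder(h = 356, r = 24);
  translate([289, 320, 0]) cylinder(h = 356, r = 24);
}
translate([925, 140, 0]) {
  translate([0, 0, 356]) cube([313, 344, 38]);
  translate([24, 24, 0]) cylinder(h = 356, r = 24);
  translate([289, 24, 0]) cylinder(h = 356, r = 24);
  translate([24, 320, 0]) cylinder(h = 356, r = 24);
  translate([289, 320, 0]) cylinder(h = 356, r = 24);
}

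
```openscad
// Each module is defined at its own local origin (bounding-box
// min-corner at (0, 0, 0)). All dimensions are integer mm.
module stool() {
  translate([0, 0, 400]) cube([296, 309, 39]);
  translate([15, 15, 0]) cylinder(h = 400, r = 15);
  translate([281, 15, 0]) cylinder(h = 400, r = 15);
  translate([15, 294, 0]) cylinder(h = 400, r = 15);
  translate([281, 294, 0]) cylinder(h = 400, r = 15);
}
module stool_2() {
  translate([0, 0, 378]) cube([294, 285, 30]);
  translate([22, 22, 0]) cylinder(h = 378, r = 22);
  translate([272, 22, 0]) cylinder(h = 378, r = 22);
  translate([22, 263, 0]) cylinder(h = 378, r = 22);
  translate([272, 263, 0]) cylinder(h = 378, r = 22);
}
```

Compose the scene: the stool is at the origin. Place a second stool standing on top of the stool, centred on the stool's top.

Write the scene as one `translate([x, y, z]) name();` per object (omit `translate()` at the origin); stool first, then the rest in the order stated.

stool();
translate([1, 12, 439]) stool_2();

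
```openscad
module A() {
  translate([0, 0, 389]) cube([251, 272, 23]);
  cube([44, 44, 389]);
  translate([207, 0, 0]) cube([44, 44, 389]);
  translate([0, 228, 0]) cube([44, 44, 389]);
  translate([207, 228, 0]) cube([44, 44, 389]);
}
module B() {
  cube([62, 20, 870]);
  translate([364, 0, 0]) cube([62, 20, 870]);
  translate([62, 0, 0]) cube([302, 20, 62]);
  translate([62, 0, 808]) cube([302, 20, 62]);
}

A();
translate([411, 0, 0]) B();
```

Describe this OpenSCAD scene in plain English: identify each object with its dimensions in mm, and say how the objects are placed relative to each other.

A is a four-legged stool. The seat is 251×272 mm, 23 mm thick, top at z = 412 mm. It stands on four square legs, each 44×44 mm in cross-section, from z = 0 to the seat underside, each flush with a corner of the seat.

B is a picture frame with a 302×746 mm rectangular opening (x by z) and a uniform 62 mm border on every side. Frame depth is 20 mm along y. It is built from two vertical stiles running the full outside height and two horizontal rails spanning the gap between the stiles.

The picture frame is on the floor beside the stool on its +x side.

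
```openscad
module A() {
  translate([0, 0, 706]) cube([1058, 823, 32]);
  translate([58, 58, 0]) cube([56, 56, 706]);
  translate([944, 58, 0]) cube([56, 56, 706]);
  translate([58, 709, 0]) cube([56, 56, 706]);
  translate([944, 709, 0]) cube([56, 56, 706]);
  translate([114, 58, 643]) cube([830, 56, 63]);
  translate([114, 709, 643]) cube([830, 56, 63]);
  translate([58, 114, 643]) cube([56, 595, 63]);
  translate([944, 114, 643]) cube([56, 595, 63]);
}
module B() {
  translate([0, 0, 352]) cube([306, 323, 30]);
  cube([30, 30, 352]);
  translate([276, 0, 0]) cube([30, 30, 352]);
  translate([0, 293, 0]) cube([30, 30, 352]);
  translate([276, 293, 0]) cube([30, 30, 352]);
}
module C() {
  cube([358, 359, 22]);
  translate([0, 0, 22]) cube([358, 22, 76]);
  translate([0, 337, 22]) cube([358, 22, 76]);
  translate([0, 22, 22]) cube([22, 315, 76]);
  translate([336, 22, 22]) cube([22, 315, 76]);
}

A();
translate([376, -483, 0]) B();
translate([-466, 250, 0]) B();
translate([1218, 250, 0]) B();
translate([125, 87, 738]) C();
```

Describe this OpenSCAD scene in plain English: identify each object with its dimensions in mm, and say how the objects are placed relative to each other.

A is a table with a 1058×823 mm rectangular top, 32 mm thick, top surface at z = 738 mm, supported by four 56×56 mm square legs, each inset 58 mm from the nearest pair of top edges, running from the floor. Four apron rails, 56 mm thick and 63 mm tall, run between adjacent legs with their top edges flush with the underside of the top and their outer faces flush with the legs' outer faces.

B is a simple wooden stool: a rectangular seat 306 mm (x) by 323 mm (y), 30 mm thick, top face at z = 382 mm, on four square legs, each 30×30 mm in cross-section. The legs rest on z = 0, each flush with a corner of the seat.

C is an open storage box with external size 358×359×98 mm and wall thickness 22 mm (the base is also 22 mm thick). The base covers the whole footprint; the four walls stand on the base, with the y-facing walls full-width and the x-facing walls fitting between their inner faces.

Three stools sit around the table at the −y, −x, +x sides. The open box is on top of the table.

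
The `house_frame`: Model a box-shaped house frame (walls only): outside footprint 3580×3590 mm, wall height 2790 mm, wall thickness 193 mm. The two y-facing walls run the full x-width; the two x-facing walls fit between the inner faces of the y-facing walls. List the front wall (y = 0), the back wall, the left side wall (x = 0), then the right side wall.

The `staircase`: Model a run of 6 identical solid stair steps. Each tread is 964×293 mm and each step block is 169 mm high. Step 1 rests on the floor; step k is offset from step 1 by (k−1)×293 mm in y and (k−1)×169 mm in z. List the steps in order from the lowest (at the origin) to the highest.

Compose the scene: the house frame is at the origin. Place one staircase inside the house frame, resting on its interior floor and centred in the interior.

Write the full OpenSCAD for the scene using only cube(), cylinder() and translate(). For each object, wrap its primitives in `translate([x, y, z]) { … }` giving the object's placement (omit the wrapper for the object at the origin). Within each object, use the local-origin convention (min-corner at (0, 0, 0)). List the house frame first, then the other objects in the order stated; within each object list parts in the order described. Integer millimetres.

cube([3580, 193, 2790]);
translate([0, 3397, 0]) cube([3580, 193, 2790]);
translate([0, 193, 0]) cube([193, 3204, 2790]);
translate([3387, 193, 0]) cube([193, 3204, 2790]);
translate([1308, 916, 0]) {
  cube([964, 293, 169]);
  translate([0, 293, 169]) cube([964, 293, 169]);
  translate([0, 586, 338]) cube([964, 293, 169]);
  translate([0, 879, 507]) cube([964, 293, 169]);
  translate([0, 1172, 676]) cube([964, 293, 169]);
  translate([0, 1465, 845]) cube([964, 293, 169]);
}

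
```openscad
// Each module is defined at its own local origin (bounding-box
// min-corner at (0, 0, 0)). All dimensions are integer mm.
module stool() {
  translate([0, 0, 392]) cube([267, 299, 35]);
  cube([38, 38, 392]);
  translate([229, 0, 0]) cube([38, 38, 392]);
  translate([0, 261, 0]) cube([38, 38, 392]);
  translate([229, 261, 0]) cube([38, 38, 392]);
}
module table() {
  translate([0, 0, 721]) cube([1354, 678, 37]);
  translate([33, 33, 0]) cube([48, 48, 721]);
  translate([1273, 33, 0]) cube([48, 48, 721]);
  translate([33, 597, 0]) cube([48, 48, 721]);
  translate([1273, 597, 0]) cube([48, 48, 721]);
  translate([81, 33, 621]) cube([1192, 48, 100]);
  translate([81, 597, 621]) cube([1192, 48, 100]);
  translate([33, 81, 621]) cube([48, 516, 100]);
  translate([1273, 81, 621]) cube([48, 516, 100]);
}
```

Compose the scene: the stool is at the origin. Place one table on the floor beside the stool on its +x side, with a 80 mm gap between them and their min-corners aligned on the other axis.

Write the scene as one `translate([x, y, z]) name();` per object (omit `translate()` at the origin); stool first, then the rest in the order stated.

stool();
translate([347, 0, 0]) table();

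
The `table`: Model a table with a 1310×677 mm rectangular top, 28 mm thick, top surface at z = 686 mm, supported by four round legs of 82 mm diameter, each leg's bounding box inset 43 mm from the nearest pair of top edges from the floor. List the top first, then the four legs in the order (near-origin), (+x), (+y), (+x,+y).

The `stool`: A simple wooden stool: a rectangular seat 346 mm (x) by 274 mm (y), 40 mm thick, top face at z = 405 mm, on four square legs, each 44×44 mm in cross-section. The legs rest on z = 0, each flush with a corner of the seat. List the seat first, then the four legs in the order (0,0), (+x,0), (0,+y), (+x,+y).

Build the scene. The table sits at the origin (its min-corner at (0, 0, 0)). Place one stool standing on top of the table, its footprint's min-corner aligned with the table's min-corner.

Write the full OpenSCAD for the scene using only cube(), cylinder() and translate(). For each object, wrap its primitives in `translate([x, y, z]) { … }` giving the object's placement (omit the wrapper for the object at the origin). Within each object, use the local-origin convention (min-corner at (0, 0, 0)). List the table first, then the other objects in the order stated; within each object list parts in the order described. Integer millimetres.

translate([0, 0, 658]) cube([1310, 677, 28]);
translate([84, 84, 0]) cylinder(h = 658, r = 41);
translate([1226, 84, 0]) cylinder(h = 658, r = 41);
translate([84, 593, 0]) cylinder(h = 658, r = 41);
translate([1226, 593, 0]) cylinder(h = 658, r = 41);
translate([0, 0, 686]) {
  translate([0, 0, 365]) cube([346, 274, 40]);
  cube([44, 44, 365]);
  translate([302, 0, 0]) cube([44, 44, 365]);
  translate([0, 230, 0]) cube([44, 44, 365]);
  translate([302, 230, 0]) cube([44, 44, 365]);
}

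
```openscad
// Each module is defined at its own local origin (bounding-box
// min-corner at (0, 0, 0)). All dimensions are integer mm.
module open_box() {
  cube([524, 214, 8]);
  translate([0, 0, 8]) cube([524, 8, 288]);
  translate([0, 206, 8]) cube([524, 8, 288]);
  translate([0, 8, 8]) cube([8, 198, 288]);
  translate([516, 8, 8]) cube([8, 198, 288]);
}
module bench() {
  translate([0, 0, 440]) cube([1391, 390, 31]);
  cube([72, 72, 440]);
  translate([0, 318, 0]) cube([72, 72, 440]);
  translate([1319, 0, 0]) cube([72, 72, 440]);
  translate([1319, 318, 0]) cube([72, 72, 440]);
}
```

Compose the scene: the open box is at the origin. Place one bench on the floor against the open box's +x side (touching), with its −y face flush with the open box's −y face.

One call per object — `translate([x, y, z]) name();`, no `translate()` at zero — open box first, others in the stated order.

open_box();
translate([524, 0, 0]) bench();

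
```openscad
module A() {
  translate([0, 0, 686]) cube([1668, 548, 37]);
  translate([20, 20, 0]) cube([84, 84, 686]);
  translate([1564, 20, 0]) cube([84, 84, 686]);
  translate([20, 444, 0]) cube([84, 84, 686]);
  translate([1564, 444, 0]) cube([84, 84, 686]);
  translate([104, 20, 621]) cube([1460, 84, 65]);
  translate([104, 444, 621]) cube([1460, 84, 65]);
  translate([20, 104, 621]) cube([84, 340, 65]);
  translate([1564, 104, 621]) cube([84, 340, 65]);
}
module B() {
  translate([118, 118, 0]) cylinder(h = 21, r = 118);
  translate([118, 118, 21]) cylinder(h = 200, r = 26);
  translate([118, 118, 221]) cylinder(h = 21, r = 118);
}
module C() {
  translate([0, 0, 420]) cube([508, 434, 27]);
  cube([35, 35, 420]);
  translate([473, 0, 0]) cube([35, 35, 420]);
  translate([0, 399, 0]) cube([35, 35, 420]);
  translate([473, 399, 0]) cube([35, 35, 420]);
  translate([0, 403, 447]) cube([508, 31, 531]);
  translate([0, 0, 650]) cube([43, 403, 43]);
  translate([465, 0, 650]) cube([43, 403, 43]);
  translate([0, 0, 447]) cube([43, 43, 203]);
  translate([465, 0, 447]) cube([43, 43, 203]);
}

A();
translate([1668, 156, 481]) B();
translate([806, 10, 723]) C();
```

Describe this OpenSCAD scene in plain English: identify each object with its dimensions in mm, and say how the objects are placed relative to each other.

A is a table: top 1668 mm (x) × 548 mm (y), 37 mm thick, upper face at z = 723 mm, on four 84×84 mm square legs, each inset 20 mm from the nearest pair of top edges, running from z = 0 to the bottom of the top. Four apron rails, 84 mm thick and 65 mm tall, run between adjacent legs with their top edges flush with the underside of the top and their outer faces flush with the legs' outer faces.

B is a spool: two coaxial disc flanges of radius 118 mm and thickness 21 mm, joined by a core cylinder of radius 26 mm and height 200 mm. The lower flange rests on z = 0 and the three cylinders share a vertical axis.

C is a chair: 508×434 mm seat, 27 mm thick, top at z = 447 mm, on four 35 mm square corner legs flush with the seat edges. A 31 mm thick backrest slab spans the full seat width, extending 531 mm above the seat top, its back face flush with the seat's +y edge. Two armrests of 43×43 mm section run along each side from the seat's front edge to the front of the backrest, top faces 246 mm above the seat top and outer faces flush with the seat's x-edges; a 43×43 mm post under the front of each armrest stands on the seat at the front corner.

The spool is beside the table with their tops flush at z = 723. The chair is on top of the table.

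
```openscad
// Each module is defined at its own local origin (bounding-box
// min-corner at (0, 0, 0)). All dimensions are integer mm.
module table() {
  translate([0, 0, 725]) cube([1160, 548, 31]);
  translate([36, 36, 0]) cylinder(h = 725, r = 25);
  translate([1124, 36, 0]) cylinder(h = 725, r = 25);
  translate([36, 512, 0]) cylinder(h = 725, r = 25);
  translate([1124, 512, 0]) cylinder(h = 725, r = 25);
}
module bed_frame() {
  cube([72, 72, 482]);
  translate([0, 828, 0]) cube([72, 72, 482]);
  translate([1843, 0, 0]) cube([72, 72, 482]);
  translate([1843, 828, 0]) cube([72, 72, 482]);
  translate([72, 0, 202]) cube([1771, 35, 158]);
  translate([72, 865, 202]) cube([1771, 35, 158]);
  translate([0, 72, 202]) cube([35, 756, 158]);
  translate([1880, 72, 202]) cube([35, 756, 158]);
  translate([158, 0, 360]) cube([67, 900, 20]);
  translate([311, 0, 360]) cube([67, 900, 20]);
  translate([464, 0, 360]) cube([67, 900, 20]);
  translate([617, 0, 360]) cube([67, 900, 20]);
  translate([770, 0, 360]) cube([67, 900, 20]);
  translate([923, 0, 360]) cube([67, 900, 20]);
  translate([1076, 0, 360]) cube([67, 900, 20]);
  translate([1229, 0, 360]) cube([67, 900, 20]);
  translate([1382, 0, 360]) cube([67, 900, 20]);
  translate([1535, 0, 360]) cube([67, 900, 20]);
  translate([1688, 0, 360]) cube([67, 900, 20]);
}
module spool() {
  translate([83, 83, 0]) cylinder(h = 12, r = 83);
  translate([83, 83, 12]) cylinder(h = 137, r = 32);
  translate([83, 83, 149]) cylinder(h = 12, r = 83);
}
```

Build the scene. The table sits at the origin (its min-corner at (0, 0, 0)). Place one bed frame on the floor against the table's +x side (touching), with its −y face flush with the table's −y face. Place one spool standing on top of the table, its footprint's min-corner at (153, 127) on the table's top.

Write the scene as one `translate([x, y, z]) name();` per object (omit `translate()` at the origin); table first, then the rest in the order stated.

table();
translate([1160, 0, 0]) bed_frame();
translate([153, 127, 756]) spool();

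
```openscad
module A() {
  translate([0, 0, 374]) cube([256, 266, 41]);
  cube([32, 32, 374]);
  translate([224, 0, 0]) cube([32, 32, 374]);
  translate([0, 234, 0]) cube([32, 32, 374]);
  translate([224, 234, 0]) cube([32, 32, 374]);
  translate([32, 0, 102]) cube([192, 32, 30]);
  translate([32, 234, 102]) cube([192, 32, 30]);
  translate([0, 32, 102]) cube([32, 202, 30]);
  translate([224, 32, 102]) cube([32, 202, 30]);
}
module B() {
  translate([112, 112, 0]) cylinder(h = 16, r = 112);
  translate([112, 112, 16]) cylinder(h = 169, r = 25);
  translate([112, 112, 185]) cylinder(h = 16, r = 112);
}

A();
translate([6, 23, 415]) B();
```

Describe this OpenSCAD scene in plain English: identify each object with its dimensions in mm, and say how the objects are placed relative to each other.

A is a four-legged stool. The seat is 256×266 mm, 41 mm thick, top at z = 415 mm. It stands on four square legs, each 32×32 mm in cross-section, from z = 0 to the seat underside, each flush with a corner of the seat. Four stretchers, 32 mm wide and 30 mm tall, connect adjacent legs with their undersides at z = 102 mm, each running between the inner faces of the legs it joins and aligned with the legs' outer faces on the other axis.

B is a spool: two coaxial disc flanges of radius 112 mm and thickness 16 mm, joined by a core cylinder of radius 25 mm and height 169 mm. The lower flange rests on z = 0 and the three cylinders share a vertical axis.

The spool is on top of the stool.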